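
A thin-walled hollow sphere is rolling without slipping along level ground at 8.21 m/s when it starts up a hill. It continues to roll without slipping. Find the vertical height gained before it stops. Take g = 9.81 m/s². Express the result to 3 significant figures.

For this body I = (2/3)MR², i.e. k = I/(MR²) = 2/3.
Rolling without slipping gives ω = v/R, so the total kinetic energy is ½Mv² + ½Iω² = ½(1+k)Mv² = (5/6)Mv².
All of this converts to potential energy at the highest point: (5/6)Mv₀² = Mgh.
Thus h = (1+k)v₀²/(2g) = 1.667 × 8.21² / (2 × 9.81) ≈ 5.73 m.

h ≈ 5.73 m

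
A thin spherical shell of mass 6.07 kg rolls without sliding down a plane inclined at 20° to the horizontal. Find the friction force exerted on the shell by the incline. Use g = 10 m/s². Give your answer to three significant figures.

The moment of inertia is (2/3)MR², giving k ≡ I/(MR²) = 2/3.
Along the incline Mg sinθ − f = Ma, and torque about the center fR = Iα = kMR²(a/R) gives f = kMa.
Combining, a = g sinθ/(1+k) and f = kMa = kMg sinθ/(1+k).
f = (2/3) × 6.07 × 10 × sin20° / 1.667 ≈ 8.30 N.

f ≈ 8.30 N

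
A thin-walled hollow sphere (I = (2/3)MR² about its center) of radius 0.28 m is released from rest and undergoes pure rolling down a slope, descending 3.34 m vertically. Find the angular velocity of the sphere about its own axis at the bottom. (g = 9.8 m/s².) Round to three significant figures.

ω ≈ 22.4 rad/s

For this body I = (2/3)MR², i.e. k = I/(MR²) = 2/3.
The rolling condition ω = v/R makes the rotational term ½I(v/R)² = ½kMv², so KE_total = ½(1+k)Mv² = (5/6)Mv².
Energy conservation Mgh = ½(1+k)Mv² gives v = √(2gh/(1+k)) = √(2 × 9.8 × 3.34 / 1.667) = 6.267 m/s.
The angular speed follows from ω = v/R = 6.267/0.28 ≈ 22.4 rad/s.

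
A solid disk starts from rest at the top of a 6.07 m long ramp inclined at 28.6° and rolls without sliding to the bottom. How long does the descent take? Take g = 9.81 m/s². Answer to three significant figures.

The moment of inertia is (1/2)MR², giving k ≡ I/(MR²) = 0.5.
Translational: Mg sinθ − f = Ma. Rotational about the CM: fR = Iα = kMRa, so f = kMa.
Hence a = g sinθ/(1+k) = 9.81×sin28.6°/1.5 = 3.131 m/s².
With constant a from rest, t = √(2L/a) = √(2·6.07/3.131) ≈ 1.97 s.

t ≈ 1.97 s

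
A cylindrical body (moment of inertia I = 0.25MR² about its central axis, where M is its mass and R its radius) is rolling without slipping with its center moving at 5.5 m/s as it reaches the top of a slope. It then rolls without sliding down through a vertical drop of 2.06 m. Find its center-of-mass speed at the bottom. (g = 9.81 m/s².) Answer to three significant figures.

v ≈ 7.91 m/s

The moment of inertia is 0.25MR², giving k ≡ I/(MR²) = 0.25.
The rolling condition ω = v/R makes the rotational term ½I(v/R)² = ½kMv², so KE_total = ½(1+k)Mv² = (5/8)Mv².
Conserving energy between top and bottom: (5/8)Mv² = (5/8)Mv₀² + Mgh, hence v² = v₀² + 2gh/(1+k).
v = √(5.5² + 2×9.81×2.06/1.25) = √62.58 ≈ 7.91 m/s.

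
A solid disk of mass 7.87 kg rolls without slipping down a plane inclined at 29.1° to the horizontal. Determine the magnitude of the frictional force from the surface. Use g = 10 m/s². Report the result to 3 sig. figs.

For this body I = (1/2)MR², i.e. k = I/(MR²) = 0.5.
Translational: Mg sinθ − f = Ma. Rotational about the CM: fR = Iα = kMRa, so f = kMa.
Combining, a = g sinθ/(1+k) and f = kMa = kMg sinθ/(1+k).
f = 0.5 × 7.87 × 10 × sin29.1° / 1.5 ≈ 12.8 N.

f ≈ 12.8 N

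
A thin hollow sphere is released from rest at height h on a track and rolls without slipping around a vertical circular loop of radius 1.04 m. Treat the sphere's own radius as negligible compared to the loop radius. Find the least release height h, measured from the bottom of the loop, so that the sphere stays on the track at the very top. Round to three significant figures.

h_min ≈ 2.95 m

The moment of inertia is (2/3)MR², giving k ≡ I/(MR²) = 2/3.
At the top of the loop, the minimum-contact condition is Mg = Mv_top²/r, so v_top² = gr.
With ω = v/R, the kinetic energy at speed v is ½(1+k)Mv² = (5/6)Mv².
Energy conservation from release (height h) to the top (height 2r): Mgh = Mg(2r) + (5/6)M·gr.
Thus h_min = 2r + (1+k)r/2 = r(2 + 1.667/2) = 1.04 × 2.833 ≈ 2.95 m.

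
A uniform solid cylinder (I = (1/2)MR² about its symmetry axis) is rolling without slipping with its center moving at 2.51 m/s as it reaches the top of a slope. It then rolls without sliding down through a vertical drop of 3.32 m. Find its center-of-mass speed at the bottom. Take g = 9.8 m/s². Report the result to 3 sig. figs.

v ≈ 7.05 m/s

With I = (1/2)MR², the ratio k = I/(MR²) is 0.5.
Pure rolling means v = ωR; then KE = ½Mv² + ½I(v/R)² = ½(1+k)Mv² = (3/4)Mv².
Energy conservation: (3/4)Mv₀² + Mgh = (3/4)Mv², so v² = v₀² + 2gh/(1+k).
v = √(2.51² + 2×9.8×3.32/1.5) = √49.68 ≈ 7.05 m/s.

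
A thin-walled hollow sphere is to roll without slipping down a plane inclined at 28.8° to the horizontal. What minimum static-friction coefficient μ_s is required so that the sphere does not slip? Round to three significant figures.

μ_min ≈ 0.220

The moment of inertia is (2/3)MR², giving k ≡ I/(MR²) = 2/3.
Newton's second law down the slope: Mg sinθ − f = Ma. The torque equation fR = Iα (with α = a/R) gives f = kMa.
These give a = g sinθ/(1+k) and the required friction f = kMg sinθ/(1+k).
With N = Mg cosθ, the no-slip condition f ≤ μN gives μ_min = f/N = k tanθ/(1+k).
μ_min = (2/3) × tan28.8° / 1.667 ≈ 0.220.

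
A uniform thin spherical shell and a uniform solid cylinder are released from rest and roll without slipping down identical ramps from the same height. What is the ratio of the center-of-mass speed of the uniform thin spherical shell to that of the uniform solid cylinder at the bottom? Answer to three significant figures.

v_ratio ≈ 0.949

Each satisfies Mgh = ½(1+k)Mv² with k = I/(MR²), so v ∝ 1/√(1+k).
For the uniform thin spherical shell k = 2/3; for the uniform solid cylinder k = 0.5.
v₁/v₂ = √((1+k₂)/(1+k₁)) = √(1.5/1.667) ≈ 0.949.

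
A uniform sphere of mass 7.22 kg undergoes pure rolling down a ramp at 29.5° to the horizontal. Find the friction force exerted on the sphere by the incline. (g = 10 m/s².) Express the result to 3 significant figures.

With I = (2/5)MR², the ratio k = I/(MR²) is 0.4.
Translational: Mg sinθ − f = Ma. Rotational about the CM: fR = Iα = kMRa, so f = kMa.
Combining, a = g sinθ/(1+k) and f = kMa = kMg sinθ/(1+k).
f = 0.4 × 7.22 × 10 × sin29.5° / 1.4 ≈ 10.2 N.

f ≈ 10.2 N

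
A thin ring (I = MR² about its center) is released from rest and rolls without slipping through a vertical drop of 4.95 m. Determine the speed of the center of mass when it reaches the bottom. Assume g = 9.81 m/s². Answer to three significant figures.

The moment of inertia is MR², giving k ≡ I/(MR²) = 1.
Since it rolls without slipping, ω = v/R and KE = ½Mv² + ½Iω² = ½(1+k)Mv² = Mv².
Setting Mgh = Mv² gives v = √(2gh/(1+k)) = √(2·9.81·4.95/2) ≈ 6.97 m/s.

v ≈ 6.97 m/s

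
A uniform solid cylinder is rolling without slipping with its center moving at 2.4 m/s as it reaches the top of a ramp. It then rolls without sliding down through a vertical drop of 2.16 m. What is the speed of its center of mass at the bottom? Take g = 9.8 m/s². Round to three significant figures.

Here I = (1/2)MR², so the shape factor k = I/(MR²) = 0.5.
The rolling condition ω = v/R makes the rotational term ½I(v/R)² = ½kMv², so KE_total = ½(1+k)Mv² = (3/4)Mv².
Energy conservation: (3/4)Mv₀² + Mgh = (3/4)Mv², so v² = v₀² + 2gh/(1+k).
v = √(2.4² + 2×9.8×2.16/1.5) = √33.98 ≈ 5.83 m/s.

v ≈ 5.83 m/s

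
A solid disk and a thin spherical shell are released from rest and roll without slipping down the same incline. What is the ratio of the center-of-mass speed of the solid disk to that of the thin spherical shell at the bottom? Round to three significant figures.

Each satisfies Mgh = ½(1+k)Mv² with k = I/(MR²), so v ∝ 1/√(1+k).
For the solid disk k = 0.5; for the thin spherical shell k = 2/3.
v₁/v₂ = √((1+k₂)/(1+k₁)) = √(1.667/1.5) ≈ 1.05.

v_ratio ≈ 1.05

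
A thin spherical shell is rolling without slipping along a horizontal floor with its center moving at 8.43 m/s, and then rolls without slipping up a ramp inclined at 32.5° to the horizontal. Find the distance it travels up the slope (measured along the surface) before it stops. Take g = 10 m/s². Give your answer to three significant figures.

d ≈ 11.0 m

The moment of inertia is (2/3)MR², giving k ≡ I/(MR²) = 2/3.
Rolling without slipping gives ω = v/R, so the total kinetic energy is ½Mv² + ½Iω² = ½(1+k)Mv² = (5/6)Mv².
Setting this equal to Mgh gives the vertical rise h = (1+k)v₀²/(2g) = 1.667×8.43²/(2×10) = 5.922 m.
Along the incline, d = h/sinθ = 5.922/sin32.5° ≈ 11.0 m.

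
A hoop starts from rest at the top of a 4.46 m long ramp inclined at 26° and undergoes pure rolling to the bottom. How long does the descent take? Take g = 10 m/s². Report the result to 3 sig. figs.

With I = MR², the ratio k = I/(MR²) is 1.
Newton's second law down the slope: Mg sinθ − f = Ma. The torque equation fR = Iα (with α = a/R) gives f = kMa.
Hence a = g sinθ/(1+k) = 10×sin26°/2 = 2.192 m/s².
Starting from rest, L = ½at², so t = √(2L/a) = √(2×4.46/2.192) ≈ 2.02 s.

t ≈ 2.02 s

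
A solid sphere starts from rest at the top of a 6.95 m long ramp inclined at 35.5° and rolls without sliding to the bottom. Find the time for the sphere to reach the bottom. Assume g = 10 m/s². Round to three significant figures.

The moment of inertia is (2/5)MR², giving k ≡ I/(MR²) = 0.4.
Translational: Mg sinθ − f = Ma. Rotational about the CM: fR = Iα = kMRa, so f = kMa.
Hence a = g sinθ/(1+k) = 10×sin35.5°/1.4 = 4.148 m/s².
Starting from rest, L = ½at², so t = √(2L/a) = √(2×6.95/4.148) ≈ 1.83 s.

t ≈ 1.83 s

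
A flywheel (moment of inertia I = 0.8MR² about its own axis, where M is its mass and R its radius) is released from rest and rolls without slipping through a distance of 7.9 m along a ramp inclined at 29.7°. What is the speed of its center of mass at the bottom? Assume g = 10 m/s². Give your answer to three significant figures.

Here I = 0.8MR², so the shape factor k = I/(MR²) = 0.8.
The rolling condition ω = v/R makes the rotational term ½I(v/R)² = ½kMv², so KE_total = ½(1+k)Mv² = (9/10)Mv².
The vertical drop is h = L sinθ = 7.9 × sin29.7° = 3.914 m.
Setting Mgh = (9/10)Mv² gives v = √(2gh/(1+k)) = √(2·10·3.914/1.8) ≈ 6.59 m/s.

v ≈ 6.59 m/s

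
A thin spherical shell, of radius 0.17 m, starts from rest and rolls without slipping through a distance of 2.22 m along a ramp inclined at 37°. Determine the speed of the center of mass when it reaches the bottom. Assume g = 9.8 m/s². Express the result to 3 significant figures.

With I = (2/3)MR², the ratio k = I/(MR²) is 2/3.
Pure rolling means v = ωR; then KE = ½Mv² + ½I(v/R)² = ½(1+k)Mv² = (5/6)Mv².
The vertical drop is h = L sinθ = 2.22 × sin37° = 1.336 m.
Setting Mgh = (5/6)Mv² gives v = √(2gh/(1+k)) = √(2·9.8·1.336/1.667) ≈ 3.96 m/s.

v ≈ 3.96 m/s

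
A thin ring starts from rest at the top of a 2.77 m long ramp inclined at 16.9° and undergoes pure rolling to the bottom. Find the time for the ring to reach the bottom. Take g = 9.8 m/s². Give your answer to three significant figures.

The moment of inertia is MR², giving k ≡ I/(MR²) = 1.
Translational: Mg sinθ − f = Ma. Rotational about the CM: fR = Iα = kMRa, so f = kMa.
Hence a = g sinθ/(1+k) = 9.8×sin16.9°/2 = 1.424 m/s².
With constant a from rest, t = √(2L/a) = √(2·2.77/1.424) ≈ 1.97 s.

t ≈ 1.97 s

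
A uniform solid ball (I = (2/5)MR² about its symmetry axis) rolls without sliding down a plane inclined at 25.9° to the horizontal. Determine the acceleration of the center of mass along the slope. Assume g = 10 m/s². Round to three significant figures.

Here I = (2/5)MR², so the shape factor k = I/(MR²) = 0.4.
Newton's second law down the slope: Mg sinθ − f = Ma. The torque equation fR = Iα (with α = a/R) gives f = kMa.
Eliminating f: Mg sinθ = (1+k)Ma, so a = g sinθ/(1+k) = 10 × sin25.9° / 1.4 ≈ 3.12 m/s².

a ≈ 3.12 m/s²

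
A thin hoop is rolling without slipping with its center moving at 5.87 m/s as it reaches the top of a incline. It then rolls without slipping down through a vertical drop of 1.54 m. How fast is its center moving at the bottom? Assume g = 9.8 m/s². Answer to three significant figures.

v ≈ 7.04 m/s

Here I = MR², so the shape factor k = I/(MR²) = 1.
Pure rolling means v = ωR; then KE = ½Mv² + ½I(v/R)² = ½(1+k)Mv² = Mv².
Conserving energy between top and bottom: Mv² = Mv₀² + Mgh, hence v² = v₀² + 2gh/(1+k).
v = √(5.87² + 2×9.8×1.54/2) = √49.55 ≈ 7.04 m/s.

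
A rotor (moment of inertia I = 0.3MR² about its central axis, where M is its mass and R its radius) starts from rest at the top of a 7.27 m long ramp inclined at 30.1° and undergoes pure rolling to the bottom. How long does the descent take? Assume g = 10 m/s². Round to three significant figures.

t ≈ 1.94 s

Here I = 0.3MR², so the shape factor k = I/(MR²) = 0.3.
Translational: Mg sinθ − f = Ma. Rotational about the CM: fR = Iα = kMRa, so f = kMa.
Hence a = g sinθ/(1+k) = 10×sin30.1°/1.3 = 3.858 m/s².
Starting from rest, L = ½at², so t = √(2L/a) = √(2×7.27/3.858) ≈ 1.94 s.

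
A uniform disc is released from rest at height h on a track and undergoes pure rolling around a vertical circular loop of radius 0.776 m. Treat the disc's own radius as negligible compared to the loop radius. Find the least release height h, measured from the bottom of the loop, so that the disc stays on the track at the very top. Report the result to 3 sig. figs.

h_min ≈ 2.13 m

With I = (1/2)MR², the ratio k = I/(MR²) is 0.5.
At the top of the loop, the minimum-contact condition is Mg = Mv_top²/r, so v_top² = gr.
With ω = v/R, the kinetic energy at speed v is ½(1+k)Mv² = (3/4)Mv².
Energy conservation from release (height h) to the top (height 2r): Mgh = Mg(2r) + (3/4)M·gr.
Thus h_min = 2r + (1+k)r/2 = r(2 + 1.5/2) = 0.776 × 2.75 ≈ 2.13 m.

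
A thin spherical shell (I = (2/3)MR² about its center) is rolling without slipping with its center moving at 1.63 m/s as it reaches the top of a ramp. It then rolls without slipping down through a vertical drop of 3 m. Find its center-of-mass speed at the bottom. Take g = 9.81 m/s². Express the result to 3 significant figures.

v ≈ 6.16 m/s

For this body I = (2/3)MR², i.e. k = I/(MR²) = 2/3.
Rolling without slipping gives ω = v/R, so the total kinetic energy is ½Mv² + ½Iω² = ½(1+k)Mv² = (5/6)Mv².
Conserving energy between top and bottom: (5/6)Mv² = (5/6)Mv₀² + Mgh, hence v² = v₀² + 2gh/(1+k).
v = √(1.63² + 2×9.81×3/1.667) = √37.97 ≈ 6.16 m/s.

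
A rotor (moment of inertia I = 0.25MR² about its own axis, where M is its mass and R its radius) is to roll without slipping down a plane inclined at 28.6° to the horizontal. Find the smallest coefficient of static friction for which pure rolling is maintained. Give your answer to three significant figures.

With I = 0.25MR², the ratio k = I/(MR²) is 0.25.
Translational: Mg sinθ − f = Ma. Rotational about the CM: fR = Iα = kMRa, so f = kMa.
These give a = g sinθ/(1+k) and the required friction f = kMg sinθ/(1+k).
The normal force is N = Mg cosθ, so μ_min = f/N = k tanθ/(1+k).
μ_min = 0.25 × tan28.6° / 1.25 ≈ 0.109.

μ_min ≈ 0.109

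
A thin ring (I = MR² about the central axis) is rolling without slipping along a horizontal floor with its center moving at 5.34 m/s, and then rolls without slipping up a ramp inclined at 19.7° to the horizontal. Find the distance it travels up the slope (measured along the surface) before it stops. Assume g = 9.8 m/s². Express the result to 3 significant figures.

For this body I = MR², i.e. k = I/(MR²) = 1.
Pure rolling means v = ωR; then KE = ½Mv² + ½I(v/R)² = ½(1+k)Mv² = Mv².
Setting this equal to Mgh gives the vertical rise h = (1+k)v₀²/(2g) = 2×5.34²/(2×9.8) = 2.91 m.
The distance along the slope is d = h/sinθ = 2.91/sin19.7° ≈ 8.63 m.

d ≈ 8.63 m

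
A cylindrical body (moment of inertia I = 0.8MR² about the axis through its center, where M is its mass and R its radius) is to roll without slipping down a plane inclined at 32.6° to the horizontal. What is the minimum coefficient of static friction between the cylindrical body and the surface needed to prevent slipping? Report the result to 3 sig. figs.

μ_min ≈ 0.284

For this body I = 0.8MR², i.e. k = I/(MR²) = 0.8.
Newton's second law down the slope: Mg sinθ − f = Ma. The torque equation fR = Iα (with α = a/R) gives f = kMa.
These give a = g sinθ/(1+k) and the required friction f = kMg sinθ/(1+k).
The normal force is N = Mg cosθ, so μ_min = f/N = k tanθ/(1+k).
μ_min = 0.8 × tan32.6° / 1.8 ≈ 0.284.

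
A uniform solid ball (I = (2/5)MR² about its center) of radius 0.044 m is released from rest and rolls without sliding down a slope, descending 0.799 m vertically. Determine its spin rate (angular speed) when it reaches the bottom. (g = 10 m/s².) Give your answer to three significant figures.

For this body I = (2/5)MR², i.e. k = I/(MR²) = 0.4.
Since it rolls without slipping, ω = v/R and KE = ½Mv² + ½Iω² = ½(1+k)Mv² = (7/10)Mv².
Energy conservation Mgh = ½(1+k)Mv² gives v = √(2gh/(1+k)) = √(2 × 10 × 0.799 / 1.4) = 3.379 m/s.
Then ω = v/R = 3.379 / 0.044 ≈ 76.8 rad/s.

ω ≈ 76.8 rad/s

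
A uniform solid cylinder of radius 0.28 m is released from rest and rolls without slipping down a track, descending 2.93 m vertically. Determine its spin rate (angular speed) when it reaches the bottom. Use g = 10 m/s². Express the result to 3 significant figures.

The moment of inertia is (1/2)MR², giving k ≡ I/(MR²) = 0.5.
Since it rolls without slipping, ω = v/R and KE = ½Mv² + ½Iω² = ½(1+k)Mv² = (3/4)Mv².
Energy conservation Mgh = ½(1+k)Mv² gives v = √(2gh/(1+k)) = √(2 × 10 × 2.93 / 1.5) = 6.25 m/s.
Then ω = v/R = 6.25 / 0.28 ≈ 22.3 rad/s.

ω ≈ 22.3 rad/s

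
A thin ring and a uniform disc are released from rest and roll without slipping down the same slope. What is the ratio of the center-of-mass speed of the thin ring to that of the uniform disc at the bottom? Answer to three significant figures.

v_ratio ≈ 0.866

Each satisfies Mgh = ½(1+k)Mv² with k = I/(MR²), so v ∝ 1/√(1+k).
For the thin ring k = 1; for the uniform disc k = 0.5.
v₁/v₂ = √((1+k₂)/(1+k₁)) = √(1.5/2) ≈ 0.866.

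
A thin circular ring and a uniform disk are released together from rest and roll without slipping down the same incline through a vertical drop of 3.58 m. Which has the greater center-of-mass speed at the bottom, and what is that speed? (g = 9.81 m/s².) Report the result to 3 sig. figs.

the uniform disk, at v ≈ 6.84 m/s

For rolling without slipping, Mgh = ½(1+k)Mv² where k = I/(MR²), so v = √(2gh/(1+k)).
Thin circular ring: k = 1, giving v = √(2×9.81×3.58/2) = 5.926 m/s.
Uniform disk: k = 0.5, giving v = √(2×9.81×3.58/1.5) = 6.843 m/s.
The smaller k wins: the uniform disk, at ≈ 6.84 m/s.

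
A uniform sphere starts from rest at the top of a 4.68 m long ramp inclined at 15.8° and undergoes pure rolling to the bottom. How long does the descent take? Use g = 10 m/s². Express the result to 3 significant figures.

t ≈ 2.19 s

With I = (2/5)MR², the ratio k = I/(MR²) is 0.4.
Along the incline Mg sinθ − f = Ma, and torque about the center fR = Iα = kMR²(a/R) gives f = kMa.
Hence a = g sinθ/(1+k) = 10×sin15.8°/1.4 = 1.945 m/s².
Starting from rest, L = ½at², so t = √(2L/a) = √(2×4.68/1.945) ≈ 2.19 s.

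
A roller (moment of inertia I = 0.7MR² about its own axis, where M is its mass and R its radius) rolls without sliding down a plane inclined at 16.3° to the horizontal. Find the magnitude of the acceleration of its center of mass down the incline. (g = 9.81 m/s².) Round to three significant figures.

With I = 0.7MR², the ratio k = I/(MR²) is 0.7.
Newton's second law down the slope: Mg sinθ − f = Ma. The torque equation fR = Iα (with α = a/R) gives f = kMa.
Eliminating f: Mg sinθ = (1+k)Ma, so a = g sinθ/(1+k) = 9.81 × sin16.3° / 1.7 ≈ 1.62 m/s².

a ≈ 1.62 m/s²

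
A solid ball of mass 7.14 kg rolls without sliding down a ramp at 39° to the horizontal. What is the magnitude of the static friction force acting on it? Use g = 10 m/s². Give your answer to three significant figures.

f ≈ 12.8 N

With I = (2/5)MR², the ratio k = I/(MR²) is 0.4.
Along the incline Mg sinθ − f = Ma, and torque about the center fR = Iα = kMR²(a/R) gives f = kMa.
Combining, a = g sinθ/(1+k) and f = kMa = kMg sinθ/(1+k).
f = 0.4 × 7.14 × 10 × sin39° / 1.4 ≈ 12.8 N.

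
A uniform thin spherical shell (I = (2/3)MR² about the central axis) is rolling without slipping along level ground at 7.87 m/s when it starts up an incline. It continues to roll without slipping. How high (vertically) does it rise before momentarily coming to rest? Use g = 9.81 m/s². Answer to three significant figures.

h ≈ 5.26 m

With I = (2/3)MR², the ratio k = I/(MR²) is 2/3.
Rolling without slipping gives ω = v/R, so the total kinetic energy is ½Mv² + ½Iω² = ½(1+k)Mv² = (5/6)Mv².
All of this converts to potential energy at the highest point: (5/6)Mv₀² = Mgh.
Thus h = (1+k)v₀²/(2g) = 1.667 × 7.87² / (2 × 9.81) ≈ 5.26 m.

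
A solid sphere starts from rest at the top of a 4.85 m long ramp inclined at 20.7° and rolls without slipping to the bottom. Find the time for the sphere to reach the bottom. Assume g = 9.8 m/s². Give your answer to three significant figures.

t ≈ 1.98 s

The moment of inertia is (2/5)MR², giving k ≡ I/(MR²) = 0.4.
Newton's second law down the slope: Mg sinθ − f = Ma. The torque equation fR = Iα (with α = a/R) gives f = kMa.
Hence a = g sinθ/(1+k) = 9.8×sin20.7°/1.4 = 2.474 m/s².
Starting from rest, L = ½at², so t = √(2L/a) = √(2×4.85/2.474) ≈ 1.98 s.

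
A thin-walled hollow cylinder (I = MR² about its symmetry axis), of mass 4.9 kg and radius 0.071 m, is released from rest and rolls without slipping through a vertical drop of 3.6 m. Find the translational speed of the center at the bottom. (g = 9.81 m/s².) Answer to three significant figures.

v ≈ 5.94 m/s

For this body I = MR², i.e. k = I/(MR²) = 1.
The rolling condition ω = v/R makes the rotational term ½I(v/R)² = ½kMv², so KE_total = ½(1+k)Mv² = Mv².
Setting Mgh = Mv² gives v = √(2gh/(1+k)) = √(2·9.81·3.6/2) ≈ 5.94 m/s.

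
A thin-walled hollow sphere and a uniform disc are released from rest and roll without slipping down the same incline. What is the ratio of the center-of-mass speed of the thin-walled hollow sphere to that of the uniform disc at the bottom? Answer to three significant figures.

v_ratio ≈ 0.949

Each satisfies Mgh = ½(1+k)Mv² with k = I/(MR²), so v ∝ 1/√(1+k).
For the thin-walled hollow sphere k = 2/3; for the uniform disc k = 0.5.
v₁/v₂ = √((1+k₂)/(1+k₁)) = √(1.5/1.667) ≈ 0.949.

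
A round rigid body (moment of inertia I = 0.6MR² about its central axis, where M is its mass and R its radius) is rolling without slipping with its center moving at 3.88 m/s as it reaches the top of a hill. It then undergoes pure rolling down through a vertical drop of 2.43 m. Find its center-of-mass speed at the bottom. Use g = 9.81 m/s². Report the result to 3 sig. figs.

The moment of inertia is 0.6MR², giving k ≡ I/(MR²) = 0.6.
Pure rolling means v = ωR; then KE = ½Mv² + ½I(v/R)² = ½(1+k)Mv² = (4/5)Mv².
Energy conservation: (4/5)Mv₀² + Mgh = (4/5)Mv², so v² = v₀² + 2gh/(1+k).
v = √(3.88² + 2×9.81×2.43/1.6) = √44.85 ≈ 6.70 m/s.

v ≈ 6.70 m/s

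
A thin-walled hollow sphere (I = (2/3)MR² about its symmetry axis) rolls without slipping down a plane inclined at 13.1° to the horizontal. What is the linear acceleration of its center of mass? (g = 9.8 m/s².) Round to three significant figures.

a ≈ 1.33 m/s²

Here I = (2/3)MR², so the shape factor k = I/(MR²) = 2/3.
Translational: Mg sinθ − f = Ma. Rotational about the CM: fR = Iα = kMRa, so f = kMa.
Eliminating f: Mg sinθ = (1+k)Ma, so a = g sinθ/(1+k) = 9.8 × sin13.1° / 1.667 ≈ 1.33 m/s².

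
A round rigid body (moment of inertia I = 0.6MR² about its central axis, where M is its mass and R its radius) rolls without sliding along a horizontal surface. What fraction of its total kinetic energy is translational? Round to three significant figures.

Here I = 0.6MR², so the shape factor k = I/(MR²) = 0.6.
With ω = v/R, KE_trans = ½Mv² and KE_rot = ½Iω² = ½kMv², so KE_total = ½(1+k)Mv².
The translational fraction is therefore 1/(1+k) = 1/1.6 ≈ 0.625.

fraction ≈ 0.625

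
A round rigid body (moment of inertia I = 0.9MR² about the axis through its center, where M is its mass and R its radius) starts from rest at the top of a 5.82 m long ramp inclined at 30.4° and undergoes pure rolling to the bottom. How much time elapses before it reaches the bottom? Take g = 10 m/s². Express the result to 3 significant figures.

t ≈ 2.09 s

Here I = 0.9MR², so the shape factor k = I/(MR²) = 0.9.
Translational: Mg sinθ − f = Ma. Rotational about the CM: fR = Iα = kMRa, so f = kMa.
Hence a = g sinθ/(1+k) = 10×sin30.4°/1.9 = 2.663 m/s².
Starting from rest, L = ½at², so t = √(2L/a) = √(2×5.82/2.663) ≈ 2.09 s.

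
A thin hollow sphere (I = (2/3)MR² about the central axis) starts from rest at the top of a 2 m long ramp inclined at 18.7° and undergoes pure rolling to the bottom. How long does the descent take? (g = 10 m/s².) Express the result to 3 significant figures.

t ≈ 1.44 s

With I = (2/3)MR², the ratio k = I/(MR²) is 2/3.
Along the incline Mg sinθ − f = Ma, and torque about the center fR = Iα = kMR²(a/R) gives f = kMa.
Hence a = g sinθ/(1+k) = 10×sin18.7°/1.667 = 1.924 m/s².
Starting from rest, L = ½at², so t = √(2L/a) = √(2×2/1.924) ≈ 1.44 s.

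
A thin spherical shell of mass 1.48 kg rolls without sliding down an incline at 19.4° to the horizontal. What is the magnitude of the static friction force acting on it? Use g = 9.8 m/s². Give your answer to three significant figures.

Here I = (2/3)MR², so the shape factor k = I/(MR²) = 2/3.
Translational: Mg sinθ − f = Ma. Rotational about the CM: fR = Iα = kMRa, so f = kMa.
Combining, a = g sinθ/(1+k) and f = kMa = kMg sinθ/(1+k).
f = (2/3) × 1.48 × 9.8 × sin19.4° / 1.667 ≈ 1.93 N.

f ≈ 1.93 N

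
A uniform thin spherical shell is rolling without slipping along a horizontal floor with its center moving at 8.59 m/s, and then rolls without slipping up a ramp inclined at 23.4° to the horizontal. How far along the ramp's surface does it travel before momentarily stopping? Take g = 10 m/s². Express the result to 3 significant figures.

The moment of inertia is (2/3)MR², giving k ≡ I/(MR²) = 2/3.
The rolling condition ω = v/R makes the rotational term ½I(v/R)² = ½kMv², so KE_total = ½(1+k)Mv² = (5/6)Mv².
Setting this equal to Mgh gives the vertical rise h = (1+k)v₀²/(2g) = 1.667×8.59²/(2×10) = 6.149 m.
The distance along the slope is d = h/sinθ = 6.149/sin23.4° ≈ 15.5 m.

d ≈ 15.5 m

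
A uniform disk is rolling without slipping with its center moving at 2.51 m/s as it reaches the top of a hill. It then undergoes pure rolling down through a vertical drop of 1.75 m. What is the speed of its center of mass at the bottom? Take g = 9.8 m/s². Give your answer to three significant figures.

v ≈ 5.40 m/s

With I = (1/2)MR², the ratio k = I/(MR²) is 0.5.
The rolling condition ω = v/R makes the rotational term ½I(v/R)² = ½kMv², so KE_total = ½(1+k)Mv² = (3/4)Mv².
Conserving energy between top and bottom: (3/4)Mv² = (3/4)Mv₀² + Mgh, hence v² = v₀² + 2gh/(1+k).
v = √(2.51² + 2×9.8×1.75/1.5) = √29.17 ≈ 5.40 m/s.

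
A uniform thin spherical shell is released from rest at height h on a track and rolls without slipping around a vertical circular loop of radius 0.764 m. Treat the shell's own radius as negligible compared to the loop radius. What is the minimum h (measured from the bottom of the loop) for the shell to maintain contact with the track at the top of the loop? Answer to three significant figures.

For this body I = (2/3)MR², i.e. k = I/(MR²) = 2/3.
At the top, contact is just lost when gravity alone supplies the centripetal force: Mg = Mv_top²/r, i.e. v_top² = gr.
With ω = v/R, the kinetic energy at speed v is ½(1+k)Mv² = (5/6)Mv².
Energy conservation from release (height h) to the top (height 2r): Mgh = Mg(2r) + (5/6)M·gr.
Thus h_min = 2r + (1+k)r/2 = r(2 + 1.667/2) = 0.764 × 2.833 ≈ 2.16 m.

h_min ≈ 2.16 m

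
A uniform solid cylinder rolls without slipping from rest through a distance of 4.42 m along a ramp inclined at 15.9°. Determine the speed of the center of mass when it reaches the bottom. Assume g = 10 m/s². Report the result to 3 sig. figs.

v ≈ 4.02 m/s

For this body I = (1/2)MR², i.e. k = I/(MR²) = 0.5.
Pure rolling means v = ωR; then KE = ½Mv² + ½I(v/R)² = ½(1+k)Mv² = (3/4)Mv².
The vertical drop is h = L sinθ = 4.42 × sin15.9° = 1.211 m.
Energy conservation: Mgh = (3/4)Mv², so v = √(2gh/(1+k)) = √(2 × 10 × 1.211 / 1.5) ≈ 4.02 m/s.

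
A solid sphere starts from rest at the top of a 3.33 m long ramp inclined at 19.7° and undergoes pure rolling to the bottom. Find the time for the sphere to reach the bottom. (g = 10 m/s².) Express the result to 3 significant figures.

t ≈ 1.66 s

Here I = (2/5)MR², so the shape factor k = I/(MR²) = 0.4.
Along the incline Mg sinθ − f = Ma, and torque about the center fR = Iα = kMR²(a/R) gives f = kMa.
Hence a = g sinθ/(1+k) = 10×sin19.7°/1.4 = 2.408 m/s².
With constant a from rest, t = √(2L/a) = √(2·3.33/2.408) ≈ 1.66 s.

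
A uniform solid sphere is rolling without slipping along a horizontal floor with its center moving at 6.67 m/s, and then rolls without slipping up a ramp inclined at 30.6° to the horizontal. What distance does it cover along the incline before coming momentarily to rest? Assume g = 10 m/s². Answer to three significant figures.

d ≈ 6.12 m

With I = (2/5)MR², the ratio k = I/(MR²) is 0.4.
Pure rolling means v = ωR; then KE = ½Mv² + ½I(v/R)² = ½(1+k)Mv² = (7/10)Mv².
Setting this equal to Mgh gives the vertical rise h = (1+k)v₀²/(2g) = 1.4×6.67²/(2×10) = 3.114 m.
The distance along the slope is d = h/sinθ = 3.114/sin30.6° ≈ 6.12 m.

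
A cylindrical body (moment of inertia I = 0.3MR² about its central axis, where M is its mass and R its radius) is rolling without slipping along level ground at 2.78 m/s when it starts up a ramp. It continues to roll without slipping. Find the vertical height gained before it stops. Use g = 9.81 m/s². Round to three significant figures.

h ≈ 0.512 m

The moment of inertia is 0.3MR², giving k ≡ I/(MR²) = 0.3.
Since it rolls without slipping, ω = v/R and KE = ½Mv² + ½Iω² = ½(1+k)Mv² = (13/20)Mv².
All of this converts to potential energy at the highest point: (13/20)Mv₀² = Mgh.
Thus h = (1+k)v₀²/(2g) = 1.3 × 2.78² / (2 × 9.81) ≈ 0.512 m.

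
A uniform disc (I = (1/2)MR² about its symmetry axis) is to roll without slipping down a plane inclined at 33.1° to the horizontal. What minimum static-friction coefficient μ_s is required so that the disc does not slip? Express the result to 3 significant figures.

Here I = (1/2)MR², so the shape factor k = I/(MR²) = 0.5.
Translational: Mg sinθ − f = Ma. Rotational about the CM: fR = Iα = kMRa, so f = kMa.
These give a = g sinθ/(1+k) and the required friction f = kMg sinθ/(1+k).
The normal force is N = Mg cosθ, so μ_min = f/N = k tanθ/(1+k).
μ_min = 0.5 × tan33.1° / 1.5 ≈ 0.217.

μ_min ≈ 0.217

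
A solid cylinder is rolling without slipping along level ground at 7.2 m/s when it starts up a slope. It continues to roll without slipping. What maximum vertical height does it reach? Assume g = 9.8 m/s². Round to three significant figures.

For this body I = (1/2)MR², i.e. k = I/(MR²) = 0.5.
The rolling condition ω = v/R makes the rotational term ½I(v/R)² = ½kMv², so KE_total = ½(1+k)Mv² = (3/4)Mv².
All of this converts to potential energy at the highest point: (3/4)Mv₀² = Mgh.
Thus h = (1+k)v₀²/(2g) = 1.5 × 7.2² / (2 × 9.8) ≈ 3.97 m.

h ≈ 3.97 m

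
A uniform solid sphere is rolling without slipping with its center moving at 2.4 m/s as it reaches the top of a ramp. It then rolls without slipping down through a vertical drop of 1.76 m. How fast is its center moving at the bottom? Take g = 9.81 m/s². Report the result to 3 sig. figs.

Here I = (2/5)MR², so the shape factor k = I/(MR²) = 0.4.
Pure rolling means v = ωR; then KE = ½Mv² + ½I(v/R)² = ½(1+k)Mv² = (7/10)Mv².
Energy conservation: (7/10)Mv₀² + Mgh = (7/10)Mv², so v² = v₀² + 2gh/(1+k).
v = √(2.4² + 2×9.81×1.76/1.4) = √30.43 ≈ 5.52 m/s.

v ≈ 5.52 m/s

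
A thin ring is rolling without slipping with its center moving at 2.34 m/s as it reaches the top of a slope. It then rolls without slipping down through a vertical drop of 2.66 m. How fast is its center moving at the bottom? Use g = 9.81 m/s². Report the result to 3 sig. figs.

The moment of inertia is MR², giving k ≡ I/(MR²) = 1.
Since it rolls without slipping, ω = v/R and KE = ½Mv² + ½Iω² = ½(1+k)Mv² = Mv².
Conserving energy between top and bottom: Mv² = Mv₀² + Mgh, hence v² = v₀² + 2gh/(1+k).
v = √(2.34² + 2×9.81×2.66/2) = √31.57 ≈ 5.62 m/s.

v ≈ 5.62 m/s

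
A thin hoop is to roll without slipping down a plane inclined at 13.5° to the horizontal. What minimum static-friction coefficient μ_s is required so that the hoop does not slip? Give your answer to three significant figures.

μ_min ≈ 0.120

The moment of inertia is MR², giving k ≡ I/(MR²) = 1.
Translational: Mg sinθ − f = Ma. Rotational about the CM: fR = Iα = kMRa, so f = kMa.
These give a = g sinθ/(1+k) and the required friction f = kMg sinθ/(1+k).
With N = Mg cosθ, the no-slip condition f ≤ μN gives μ_min = f/N = k tanθ/(1+k).
μ_min = 1 × tan13.5° / 2 ≈ 0.120.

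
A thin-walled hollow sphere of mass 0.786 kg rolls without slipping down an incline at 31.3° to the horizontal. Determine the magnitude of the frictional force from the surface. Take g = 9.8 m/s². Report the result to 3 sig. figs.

f ≈ 1.60 N

The moment of inertia is (2/3)MR², giving k ≡ I/(MR²) = 2/3.
Translational: Mg sinθ − f = Ma. Rotational about the CM: fR = Iα = kMRa, so f = kMa.
Combining, a = g sinθ/(1+k) and f = kMa = kMg sinθ/(1+k).
f = (2/3) × 0.786 × 9.8 × sin31.3° / 1.667 ≈ 1.60 N.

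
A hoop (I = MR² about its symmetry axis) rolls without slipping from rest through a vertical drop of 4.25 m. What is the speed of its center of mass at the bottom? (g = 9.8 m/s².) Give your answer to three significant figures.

v ≈ 6.45 m/s

With I = MR², the ratio k = I/(MR²) is 1.
Pure rolling means v = ωR; then KE = ½Mv² + ½I(v/R)² = ½(1+k)Mv² = Mv².
Energy conservation: Mgh = Mv², so v = √(2gh/(1+k)) = √(2 × 9.8 × 4.25 / 2) ≈ 6.45 m/s.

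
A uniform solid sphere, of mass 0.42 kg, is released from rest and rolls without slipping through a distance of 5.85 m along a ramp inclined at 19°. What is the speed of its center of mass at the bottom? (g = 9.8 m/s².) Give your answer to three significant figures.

With I = (2/5)MR², the ratio k = I/(MR²) is 0.4.
Pure rolling means v = ωR; then KE = ½Mv² + ½I(v/R)² = ½(1+k)Mv² = (7/10)Mv².
The vertical drop is h = L sinθ = 5.85 × sin19° = 1.905 m.
Energy conservation: Mgh = (7/10)Mv², so v = √(2gh/(1+k)) = √(2 × 9.8 × 1.905 / 1.4) ≈ 5.16 m/s.

v ≈ 5.16 m/s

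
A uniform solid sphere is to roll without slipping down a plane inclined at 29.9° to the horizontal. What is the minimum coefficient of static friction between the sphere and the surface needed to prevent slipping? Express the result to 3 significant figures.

μ_min ≈ 0.164

With I = (2/5)MR², the ratio k = I/(MR²) is 0.4.
Translational: Mg sinθ − f = Ma. Rotational about the CM: fR = Iα = kMRa, so f = kMa.
These give a = g sinθ/(1+k) and the required friction f = kMg sinθ/(1+k).
With N = Mg cosθ, the no-slip condition f ≤ μN gives μ_min = f/N = k tanθ/(1+k).
μ_min = 0.4 × tan29.9° / 1.4 ≈ 0.164.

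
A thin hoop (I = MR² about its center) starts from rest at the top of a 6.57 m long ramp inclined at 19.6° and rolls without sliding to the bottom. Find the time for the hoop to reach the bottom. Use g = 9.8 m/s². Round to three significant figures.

The moment of inertia is MR², giving k ≡ I/(MR²) = 1.
Translational: Mg sinθ − f = Ma. Rotational about the CM: fR = Iα = kMRa, so f = kMa.
Hence a = g sinθ/(1+k) = 9.8×sin19.6°/2 = 1.644 m/s².
With constant a from rest, t = √(2L/a) = √(2·6.57/1.644) ≈ 2.83 s.

t ≈ 2.83 s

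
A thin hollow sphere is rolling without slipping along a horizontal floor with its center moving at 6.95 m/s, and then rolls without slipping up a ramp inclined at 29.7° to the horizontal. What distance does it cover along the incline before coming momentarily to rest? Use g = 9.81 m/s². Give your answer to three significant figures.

With I = (2/3)MR², the ratio k = I/(MR²) is 2/3.
The rolling condition ω = v/R makes the rotational term ½I(v/R)² = ½kMv², so KE_total = ½(1+k)Mv² = (5/6)Mv².
Setting this equal to Mgh gives the vertical rise h = (1+k)v₀²/(2g) = 1.667×6.95²/(2×9.81) = 4.103 m.
The distance along the slope is d = h/sinθ = 4.103/sin29.7° ≈ 8.28 m.

d ≈ 8.28 m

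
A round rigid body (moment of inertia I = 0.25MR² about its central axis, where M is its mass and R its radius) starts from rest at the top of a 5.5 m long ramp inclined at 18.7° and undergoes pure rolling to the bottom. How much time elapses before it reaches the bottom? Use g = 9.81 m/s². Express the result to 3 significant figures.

t ≈ 2.09 s

With I = 0.25MR², the ratio k = I/(MR²) is 0.25.
Along the incline Mg sinθ − f = Ma, and torque about the center fR = Iα = kMR²(a/R) gives f = kMa.
Hence a = g sinθ/(1+k) = 9.81×sin18.7°/1.25 = 2.516 m/s².
With constant a from rest, t = √(2L/a) = √(2·5.5/2.516) ≈ 2.09 s.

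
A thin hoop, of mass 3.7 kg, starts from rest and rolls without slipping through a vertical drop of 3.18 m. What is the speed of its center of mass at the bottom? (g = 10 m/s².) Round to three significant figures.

With I = MR², the ratio k = I/(MR²) is 1.
Rolling without slipping gives ω = v/R, so the total kinetic energy is ½Mv² + ½Iω² = ½(1+k)Mv² = Mv².
Energy conservation: Mgh = Mv², so v = √(2gh/(1+k)) = √(2 × 10 × 3.18 / 2) ≈ 5.64 m/s.

v ≈ 5.64 m/s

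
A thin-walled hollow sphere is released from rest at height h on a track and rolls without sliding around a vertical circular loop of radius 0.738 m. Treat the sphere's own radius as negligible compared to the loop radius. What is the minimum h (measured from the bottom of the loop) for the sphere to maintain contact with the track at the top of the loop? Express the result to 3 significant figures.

h_min ≈ 2.09 m

Here I = (2/3)MR², so the shape factor k = I/(MR²) = 2/3.
At the top of the loop, the minimum-contact condition is Mg = Mv_top²/r, so v_top² = gr.
With ω = v/R, the kinetic energy at speed v is ½(1+k)Mv² = (5/6)Mv².
Energy conservation from release (height h) to the top (height 2r): Mgh = Mg(2r) + (5/6)M·gr.
Thus h_min = 2r + (1+k)r/2 = r(2 + 1.667/2) = 0.738 × 2.833 ≈ 2.09 m.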